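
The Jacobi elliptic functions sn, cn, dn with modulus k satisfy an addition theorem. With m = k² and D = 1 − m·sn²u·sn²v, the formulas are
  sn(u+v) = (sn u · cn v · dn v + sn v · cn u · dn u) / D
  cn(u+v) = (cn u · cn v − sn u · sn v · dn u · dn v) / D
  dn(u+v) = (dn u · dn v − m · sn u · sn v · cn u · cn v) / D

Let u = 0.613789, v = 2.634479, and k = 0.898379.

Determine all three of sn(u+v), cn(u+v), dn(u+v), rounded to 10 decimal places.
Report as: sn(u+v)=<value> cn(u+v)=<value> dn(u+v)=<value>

sn u = 0.5524103886248297, cn u = 0.8335722899301324, dn u = 0.8681660115442665
sn v = 0.9870230019418541, cn v = -0.1605789327330664, dn v = 0.4623054550356251
m = k² = 0.807084827641
D = 1 − m·sn²u·sn²v = 0.7600629001208427
sn(u+v) = (sn u·cn v·dn v + sn v·cn u·dn u)/D = 0.6732789246475269/0.7600629001208427 = 0.8858200085025621
cn(u+v) = (cn u·cn v − sn u·sn v·dn u·dn v)/D = -0.3526912272308115/0.7600629001208427 = -0.4640289996719179
dn(u+v) = (dn u·dn v − m·sn u·sn v·cn u·cn v)/D = 0.4602612513731636/0.7600629001208427 = 0.6055567918128703

sn(u+v)=0.8858200085 cn(u+v)=-0.4640289997 dn(u+v)=0.6055567918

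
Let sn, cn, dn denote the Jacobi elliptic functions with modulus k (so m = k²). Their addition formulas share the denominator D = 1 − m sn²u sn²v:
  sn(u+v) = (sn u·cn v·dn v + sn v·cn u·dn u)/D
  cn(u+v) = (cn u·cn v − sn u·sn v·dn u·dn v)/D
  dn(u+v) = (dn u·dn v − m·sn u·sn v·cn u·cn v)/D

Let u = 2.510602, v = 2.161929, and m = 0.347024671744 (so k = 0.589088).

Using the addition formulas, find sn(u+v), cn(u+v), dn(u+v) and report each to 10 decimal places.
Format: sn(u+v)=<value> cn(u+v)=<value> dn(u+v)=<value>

sn u = 0.8018252504353853, cn u = -0.5975585893987564, dn u = 0.8814134120062249
sn v = 0.9419734330178341, cn v = -0.3356874312341706, dn v = 0.8319135581801498
m = k² = 0.347024671744
D = 1 − m·sn²u·sn²v = 0.8020310325637122
sn(u+v) = (sn u·cn v·dn v + sn v·cn u·dn u)/D = -0.7200538504887885/0.8020310325637122 = -0.8977880172380842
cn(u+v) = (cn u·cn v − sn u·sn v·dn u·dn v)/D = -0.3532367896913964/0.8020310325637122 = -0.440427833025695
dn(u+v) = (dn u·dn v − m·sn u·sn v·cn u·cn v)/D = 0.680682948538742/0.8020310325637122 = 0.8486990164993017

sn(u+v)=-0.8977880172 cn(u+v)=-0.4404278330 dn(u+v)=0.8486990165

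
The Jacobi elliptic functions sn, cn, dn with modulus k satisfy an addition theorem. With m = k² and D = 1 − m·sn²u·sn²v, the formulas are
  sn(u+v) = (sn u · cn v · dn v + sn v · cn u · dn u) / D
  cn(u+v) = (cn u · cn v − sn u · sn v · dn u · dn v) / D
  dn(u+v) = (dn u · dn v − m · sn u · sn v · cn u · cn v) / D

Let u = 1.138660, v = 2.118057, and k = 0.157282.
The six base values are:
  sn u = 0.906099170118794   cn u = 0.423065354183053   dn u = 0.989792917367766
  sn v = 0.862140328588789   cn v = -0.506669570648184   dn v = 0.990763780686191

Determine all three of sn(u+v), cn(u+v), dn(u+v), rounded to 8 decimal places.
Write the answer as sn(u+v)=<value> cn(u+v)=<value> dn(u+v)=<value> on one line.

sn(u+v)=-0.09527208 cn(u+v)=-0.99545127 dn(u+v)=0.99988772

m = k² = 0.024737627524
D = 1 − m·sn²u·sn²v = 0.984903876757256
sn(u+v) = (sn u·cn v·dn v + sn v·cn u·dn u)/D = -0.09383384022370119/0.984903876757256 = -0.09527207927401418
cn(u+v) = (cn u·cn v − sn u·sn v·dn u·dn v)/D = -0.9804238149292096/0.984903876757256 = -0.9954512699830193
dn(u+v) = (dn u·dn v − m·sn u·sn v·cn u·cn v)/D = 0.9847932965077668/0.984903876757256 = 0.9998877248307183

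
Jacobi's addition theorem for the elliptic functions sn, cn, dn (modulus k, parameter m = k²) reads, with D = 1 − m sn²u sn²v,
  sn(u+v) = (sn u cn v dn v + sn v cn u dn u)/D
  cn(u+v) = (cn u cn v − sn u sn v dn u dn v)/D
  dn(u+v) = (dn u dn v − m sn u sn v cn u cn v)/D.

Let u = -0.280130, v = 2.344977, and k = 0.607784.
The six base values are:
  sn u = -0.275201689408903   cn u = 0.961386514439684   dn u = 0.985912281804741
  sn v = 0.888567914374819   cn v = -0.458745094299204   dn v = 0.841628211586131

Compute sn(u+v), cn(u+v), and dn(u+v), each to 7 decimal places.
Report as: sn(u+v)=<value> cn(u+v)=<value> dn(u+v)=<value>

m = k² = 0.369401390656
D = 1 − m·sn²u·sn²v = 0.9779106990851597
sn(u+v) = (sn u·cn v·dn v + sn v·cn u·dn u)/D = 0.9484760696881374/0.9779106990851597 = 0.9699004935475616
cn(u+v) = (cn u·cn v − sn u·sn v·dn u·dn v)/D = -0.2381228267389949/0.9779106990851597 = -0.2435016070094744
dn(u+v) = (dn u·dn v − m·sn u·sn v·cn u·cn v)/D = 0.7899324731830736/0.9779106990851597 = 0.807775673097819

sn(u+v)=0.9699005 cn(u+v)=-0.2435016 dn(u+v)=0.8077757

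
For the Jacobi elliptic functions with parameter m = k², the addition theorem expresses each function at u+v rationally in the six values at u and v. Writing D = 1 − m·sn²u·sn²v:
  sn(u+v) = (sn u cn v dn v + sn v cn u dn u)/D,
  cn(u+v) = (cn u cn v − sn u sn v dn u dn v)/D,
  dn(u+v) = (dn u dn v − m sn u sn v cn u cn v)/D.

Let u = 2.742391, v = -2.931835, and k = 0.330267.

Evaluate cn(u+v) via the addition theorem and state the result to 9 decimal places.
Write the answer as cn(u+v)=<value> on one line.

sn u = 0.4693175696306589, cn u = -0.883029455248222, dn u = 0.9879144533873032
sn v = -0.2961216447446983, cn v = -0.9551502350487564, dn v = 0.9952061671142666
m = k² = 0.109076291289
D = 1 − m·sn²u·sn²v = 0.9978932922404606
cn(u+v) = (cn u·cn v − sn u·sn v·dn u·dn v)/D = 0.980063120739883/0.9978932922404606 = 0.982132186237523

cn(u+v)=0.982132186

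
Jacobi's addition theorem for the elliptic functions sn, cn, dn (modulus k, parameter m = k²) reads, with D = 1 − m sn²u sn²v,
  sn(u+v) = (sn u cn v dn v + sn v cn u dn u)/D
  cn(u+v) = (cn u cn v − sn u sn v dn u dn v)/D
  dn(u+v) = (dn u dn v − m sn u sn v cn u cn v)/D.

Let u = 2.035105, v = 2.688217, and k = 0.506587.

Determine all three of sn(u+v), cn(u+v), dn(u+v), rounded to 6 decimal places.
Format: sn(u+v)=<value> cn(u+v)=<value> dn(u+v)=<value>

sn u = 0.9554555383315308, cn u = -0.2951350780093832, dn u = 0.8750561856822187
sn v = 0.6270447182738926, cn v = -0.7789832612353199, dn v = 0.9482071295185399
m = k² = 0.256630388569
D = 1 − m·sn²u·sn²v = 0.9078859083181475
sn(u+v) = (sn u·cn v·dn v + sn v·cn u·dn u)/D = -0.8676757013191504/0.9078859083181475 = -0.9557100659558796
cn(u+v) = (cn u·cn v − sn u·sn v·dn u·dn v)/D = -0.267199737767439/0.9078859083181475 = -0.2943098194600517
dn(u+v) = (dn u·dn v − m·sn u·sn v·cn u·cn v)/D = 0.7943864173536834/0.9078859083181475 = 0.8749848522544853

sn(u+v)=-0.955710 cn(u+v)=-0.294310 dn(u+v)=0.874985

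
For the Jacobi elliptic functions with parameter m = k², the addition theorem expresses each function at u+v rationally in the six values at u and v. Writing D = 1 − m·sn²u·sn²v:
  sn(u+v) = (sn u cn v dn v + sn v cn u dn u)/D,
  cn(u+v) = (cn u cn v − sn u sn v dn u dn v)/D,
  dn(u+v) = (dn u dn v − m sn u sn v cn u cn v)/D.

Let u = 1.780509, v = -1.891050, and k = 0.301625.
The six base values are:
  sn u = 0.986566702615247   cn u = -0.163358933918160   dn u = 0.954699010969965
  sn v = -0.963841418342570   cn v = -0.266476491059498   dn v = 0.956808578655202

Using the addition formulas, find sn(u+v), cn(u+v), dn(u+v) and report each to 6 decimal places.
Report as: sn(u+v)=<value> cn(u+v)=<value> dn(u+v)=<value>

sn(u+v)=-0.110296 cn(u+v)=0.993899 dn(u+v)=0.999446

m = k² = 0.090977640625
D = 1 − m·sn²u·sn²v = 0.917738097966679
sn(u+v) = (sn u·cn v·dn v + sn v·cn u·dn u)/D = -0.1012225748057445/0.917738097966679 = -0.1102957096692521
cn(u+v) = (cn u·cn v − sn u·sn v·dn u·dn v)/D = 0.9121388089590275/0.917738097966679 = 0.9938988159911229
dn(u+v) = (dn u·dn v − m·sn u·sn v·cn u·cn v)/D = 0.9172301012699551/0.917738097966679 = 0.9994464687715924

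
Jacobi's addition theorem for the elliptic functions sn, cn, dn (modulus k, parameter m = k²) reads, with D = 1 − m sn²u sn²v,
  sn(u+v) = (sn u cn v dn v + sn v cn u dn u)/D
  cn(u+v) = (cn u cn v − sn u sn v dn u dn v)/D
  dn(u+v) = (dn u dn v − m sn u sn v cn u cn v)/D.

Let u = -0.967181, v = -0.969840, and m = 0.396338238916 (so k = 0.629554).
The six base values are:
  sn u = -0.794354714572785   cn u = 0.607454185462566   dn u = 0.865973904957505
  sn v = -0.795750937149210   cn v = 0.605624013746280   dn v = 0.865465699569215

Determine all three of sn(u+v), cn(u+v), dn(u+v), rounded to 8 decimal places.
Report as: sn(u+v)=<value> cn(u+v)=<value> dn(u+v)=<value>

sn(u+v)=-0.99205866 cn(u+v)=-0.12577604 dn(u+v)=0.78098123

m = k² = 0.396338238916
D = 1 − m·sn²u·sn²v = 0.8416386308978495
sn(u+v) = (sn u·cn v·dn v + sn v·cn u·dn u)/D = -0.8349548939050982/0.8416386308978495 = -0.9920586618206662
cn(u+v) = (cn u·cn v − sn u·sn v·dn u·dn v)/D = -0.1058579716579379/0.8416386308978495 = -0.1257760370920831
dn(u+v) = (dn u·dn v − m·sn u·sn v·cn u·cn v)/D = 0.6573039712540069/0.8416386308978495 = 0.7809812277186032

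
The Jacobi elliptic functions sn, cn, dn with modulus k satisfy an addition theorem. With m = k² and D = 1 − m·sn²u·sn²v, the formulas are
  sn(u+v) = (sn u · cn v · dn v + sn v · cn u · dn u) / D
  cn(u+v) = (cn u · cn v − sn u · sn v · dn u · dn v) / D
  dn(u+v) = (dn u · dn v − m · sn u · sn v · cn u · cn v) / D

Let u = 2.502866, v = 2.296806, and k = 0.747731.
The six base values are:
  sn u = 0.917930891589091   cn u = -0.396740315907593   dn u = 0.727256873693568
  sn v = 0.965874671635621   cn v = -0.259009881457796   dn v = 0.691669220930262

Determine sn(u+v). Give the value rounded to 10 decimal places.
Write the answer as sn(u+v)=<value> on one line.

sn(u+v)=-0.7905926042

m = k² = 0.559101648361
D = 1 − m·sn²u·sn²v = 0.560506659087804
sn(u+v) = (sn u·cn v·dn v + sn v·cn u·dn u)/D = -0.4431324192621945/0.560506659087804 = -0.7905926041688245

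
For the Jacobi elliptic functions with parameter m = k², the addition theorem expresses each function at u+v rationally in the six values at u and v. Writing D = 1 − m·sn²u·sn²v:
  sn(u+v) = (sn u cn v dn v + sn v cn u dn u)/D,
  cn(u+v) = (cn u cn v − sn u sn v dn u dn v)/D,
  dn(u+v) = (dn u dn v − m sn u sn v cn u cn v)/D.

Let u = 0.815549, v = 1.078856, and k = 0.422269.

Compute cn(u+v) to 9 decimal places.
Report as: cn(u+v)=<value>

cn(u+v)=-0.221139554

sn u = 0.7183884294564572, cn u = 0.6956421956890516, dn u = 0.9528781968657852
sn v = 0.8671111007360668, cn v = 0.498114784944481, dn v = 0.9305542153293731
m = k² = 0.178311108361
D = 1 − m·sn²u·sn²v = 0.9308094871875466
cn(u+v) = (cn u·cn v − sn u·sn v·dn u·dn v)/D = -0.2058387948217655/0.9308094871875466 = -0.221139553963626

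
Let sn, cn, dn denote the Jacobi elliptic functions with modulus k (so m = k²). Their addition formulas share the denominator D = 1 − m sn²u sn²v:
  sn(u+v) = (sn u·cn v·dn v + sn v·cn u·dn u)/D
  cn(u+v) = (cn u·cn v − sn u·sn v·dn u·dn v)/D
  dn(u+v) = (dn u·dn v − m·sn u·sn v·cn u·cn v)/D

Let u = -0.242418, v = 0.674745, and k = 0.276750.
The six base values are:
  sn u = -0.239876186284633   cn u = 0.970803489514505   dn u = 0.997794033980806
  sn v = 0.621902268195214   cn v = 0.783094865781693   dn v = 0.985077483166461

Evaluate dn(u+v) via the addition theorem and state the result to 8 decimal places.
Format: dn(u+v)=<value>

m = k² = 0.0765905625
D = 1 − m·sn²u·sn²v = 0.9982955125352384
dn(u+v) = (dn u·dn v − m·sn u·sn v·cn u·cn v)/D = 0.9915906440310215/0.9982955125352384 = 0.9932836836187018

dn(u+v)=0.99328368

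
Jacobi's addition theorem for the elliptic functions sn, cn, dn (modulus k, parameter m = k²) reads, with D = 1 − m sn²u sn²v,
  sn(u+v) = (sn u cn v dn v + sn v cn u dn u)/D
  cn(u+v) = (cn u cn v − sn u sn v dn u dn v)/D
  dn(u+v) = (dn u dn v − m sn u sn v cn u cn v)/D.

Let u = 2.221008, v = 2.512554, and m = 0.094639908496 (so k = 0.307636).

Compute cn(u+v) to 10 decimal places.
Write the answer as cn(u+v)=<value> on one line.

cn(u+v)=-0.0918734448

sn u = 0.8339865480241969, cn u = -0.5517847748123211, dn u = 0.9665271684279862
sn v = 0.6461724100273814, cn v = -0.7631914677978297, dn v = 0.9800429417825861
m = k² = 0.094639908496
D = 1 − m·sn²u·sn²v = 0.9725154124200485
cn(u+v) = (cn u·cn v − sn u·sn v·dn u·dn v)/D = -0.08934834104389897/0.9725154124200485 = -0.09187344478331791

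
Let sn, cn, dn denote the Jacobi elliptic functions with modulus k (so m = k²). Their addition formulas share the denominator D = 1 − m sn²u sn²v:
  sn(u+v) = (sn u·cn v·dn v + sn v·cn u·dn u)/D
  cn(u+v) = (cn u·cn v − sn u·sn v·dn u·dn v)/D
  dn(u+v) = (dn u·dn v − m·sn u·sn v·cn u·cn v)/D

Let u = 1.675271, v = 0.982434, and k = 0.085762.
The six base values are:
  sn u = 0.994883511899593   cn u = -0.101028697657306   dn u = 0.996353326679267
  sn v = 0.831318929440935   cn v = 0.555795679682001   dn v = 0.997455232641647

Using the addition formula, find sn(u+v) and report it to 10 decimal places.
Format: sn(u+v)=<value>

sn(u+v)=0.4702298378

m = k² = 0.007355120644
D = 1 − m·sn²u·sn²v = 0.9949688228780997
sn(u+v) = (sn u·cn v·dn v + sn v·cn u·dn u)/D = 0.4678640282316762/0.9949688228780997 = 0.4702298378338206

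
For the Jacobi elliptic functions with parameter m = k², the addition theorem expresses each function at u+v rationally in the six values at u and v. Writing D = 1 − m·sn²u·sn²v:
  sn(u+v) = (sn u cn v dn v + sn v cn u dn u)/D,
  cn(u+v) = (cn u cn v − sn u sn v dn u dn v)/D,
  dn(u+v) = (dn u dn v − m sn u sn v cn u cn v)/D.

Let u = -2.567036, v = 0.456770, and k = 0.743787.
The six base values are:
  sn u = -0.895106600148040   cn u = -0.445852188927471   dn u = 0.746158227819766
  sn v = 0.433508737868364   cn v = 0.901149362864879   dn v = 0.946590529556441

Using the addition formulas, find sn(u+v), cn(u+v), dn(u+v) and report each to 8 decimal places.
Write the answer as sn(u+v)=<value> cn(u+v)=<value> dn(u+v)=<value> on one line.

sn(u+v)=-0.99024863 cn(u+v)=-0.13931133 dn(u+v)=0.67640046

m = k² = 0.553219101369
D = 1 − m·sn²u·sn²v = 0.9167004995403827
sn(u+v) = (sn u·cn v·dn v + sn v·cn u·dn u)/D = -0.9077614159775121/0.9167004995403827 = -0.9902486323860929
cn(u+v) = (cn u·cn v − sn u·sn v·dn u·dn v)/D = -0.1277067637992964/0.9167004995403827 = -0.1393113278146203
dn(u+v) = (dn u·dn v − m·sn u·sn v·cn u·cn v)/D = 0.6200566374397809/0.9167004995403827 = 0.6764004576747436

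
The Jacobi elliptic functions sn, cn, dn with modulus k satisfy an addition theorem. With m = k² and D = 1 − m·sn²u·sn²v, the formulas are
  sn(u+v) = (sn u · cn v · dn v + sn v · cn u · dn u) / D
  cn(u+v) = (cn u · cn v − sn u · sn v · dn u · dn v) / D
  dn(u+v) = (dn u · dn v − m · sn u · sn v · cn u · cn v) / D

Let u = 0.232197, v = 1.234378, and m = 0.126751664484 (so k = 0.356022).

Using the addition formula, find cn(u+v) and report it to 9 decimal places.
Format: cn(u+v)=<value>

sn u = 0.2298615829034325, cn u = 0.973223331360859, dn u = 0.9966458272802432
sn v = 0.9338839920877896, cn v = 0.3575761308059771, dn v = 0.9431091616083777
m = k² = 0.126751664484
D = 1 − m·sn²u·sn²v = 0.9941592002137859
cn(u+v) = (cn u·cn v − sn u·sn v·dn u·dn v)/D = 0.1462288562478703/0.9941592002137859 = 0.1470879676176863

cn(u+v)=0.147087968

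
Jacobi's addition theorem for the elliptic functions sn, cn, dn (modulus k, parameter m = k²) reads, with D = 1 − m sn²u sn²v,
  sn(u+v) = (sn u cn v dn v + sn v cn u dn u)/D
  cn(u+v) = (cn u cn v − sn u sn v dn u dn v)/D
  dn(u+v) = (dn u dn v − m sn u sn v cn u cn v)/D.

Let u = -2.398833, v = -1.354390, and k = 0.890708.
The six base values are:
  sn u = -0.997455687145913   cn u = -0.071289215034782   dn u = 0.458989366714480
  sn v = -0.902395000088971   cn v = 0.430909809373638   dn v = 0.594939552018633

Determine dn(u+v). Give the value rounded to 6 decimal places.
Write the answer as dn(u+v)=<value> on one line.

m = k² = 0.793360741264
D = 1 − m·sn²u·sn²v = 0.3572363793671646
dn(u+v) = (dn u·dn v − m·sn u·sn v·cn u·cn v)/D = 0.2950076238989625/0.3572363793671646 = 0.8258050997537293

dn(u+v)=0.825805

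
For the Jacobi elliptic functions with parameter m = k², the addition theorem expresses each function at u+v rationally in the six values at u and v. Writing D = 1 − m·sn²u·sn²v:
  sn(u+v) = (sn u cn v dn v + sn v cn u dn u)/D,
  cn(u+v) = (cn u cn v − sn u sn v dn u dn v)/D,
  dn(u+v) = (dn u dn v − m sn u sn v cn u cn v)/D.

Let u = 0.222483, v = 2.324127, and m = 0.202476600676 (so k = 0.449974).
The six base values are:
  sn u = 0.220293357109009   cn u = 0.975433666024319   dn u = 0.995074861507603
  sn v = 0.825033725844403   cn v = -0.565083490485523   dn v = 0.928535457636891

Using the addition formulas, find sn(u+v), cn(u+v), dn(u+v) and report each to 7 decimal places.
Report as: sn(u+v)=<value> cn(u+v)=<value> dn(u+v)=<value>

m = k² = 0.202476600676
D = 1 − m·sn²u·sn²v = 0.9933116183344462
sn(u+v) = (sn u·cn v·dn v + sn v·cn u·dn u)/D = 0.6852141522776225/0.9933116183344462 = 0.6898279851257233
cn(u+v) = (cn u·cn v − sn u·sn v·dn u·dn v)/D = -0.7191310983656983/0.9933116183344462 = -0.7239733081663887
dn(u+v) = (dn u·dn v − m·sn u·sn v·cn u·cn v)/D = 0.9442465115369274/0.9933116183344462 = 0.9506045173620444

sn(u+v)=0.6898280 cn(u+v)=-0.7239733 dn(u+v)=0.9506045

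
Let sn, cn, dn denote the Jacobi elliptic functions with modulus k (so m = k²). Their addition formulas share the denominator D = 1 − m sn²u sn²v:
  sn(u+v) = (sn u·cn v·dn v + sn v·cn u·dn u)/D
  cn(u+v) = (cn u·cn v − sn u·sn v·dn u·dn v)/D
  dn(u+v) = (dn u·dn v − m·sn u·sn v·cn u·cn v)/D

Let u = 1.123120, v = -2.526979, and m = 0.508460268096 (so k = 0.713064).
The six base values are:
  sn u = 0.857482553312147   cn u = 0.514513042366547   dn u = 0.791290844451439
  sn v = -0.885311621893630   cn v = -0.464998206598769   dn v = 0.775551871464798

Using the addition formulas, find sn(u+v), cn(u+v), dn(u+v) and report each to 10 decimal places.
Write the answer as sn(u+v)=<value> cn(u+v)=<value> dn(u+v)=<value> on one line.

m = k² = 0.508460268096
D = 1 − m·sn²u·sn²v = 0.7069781958877086
sn(u+v) = (sn u·cn v·dn v + sn v·cn u·dn u)/D = -0.6696705722237854/0.7069781958877086 = -0.9472294564656576
cn(u+v) = (cn u·cn v − sn u·sn v·dn u·dn v)/D = 0.2266263315638918/0.7069781958877086 = 0.3205563239179268
dn(u+v) = (dn u·dn v − m·sn u·sn v·cn u·cn v)/D = 0.5213393819637422/0.7069781958877086 = 0.7374193221180305

sn(u+v)=-0.9472294565 cn(u+v)=0.3205563239 dn(u+v)=0.7374193221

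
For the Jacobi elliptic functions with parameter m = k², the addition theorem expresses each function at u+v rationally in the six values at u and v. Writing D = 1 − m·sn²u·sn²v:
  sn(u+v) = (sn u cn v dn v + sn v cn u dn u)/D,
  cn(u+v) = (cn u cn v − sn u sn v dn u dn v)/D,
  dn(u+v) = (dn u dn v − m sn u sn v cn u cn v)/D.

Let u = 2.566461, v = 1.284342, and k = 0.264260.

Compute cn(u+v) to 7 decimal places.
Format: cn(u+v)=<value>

cn(u+v)=-0.7966054

sn u = 0.5887657313060232, cn u = -0.8083037261077569, dn u = 0.9878221566609893
sn v = 0.9540998579451282, cn v = 0.2994886660110631, dn v = 0.9676932608240509
m = k² = 0.0698333476
D = 1 − m·sn²u·sn²v = 0.977963857496762
cn(u+v) = (cn u·cn v − sn u·sn v·dn u·dn v)/D = -0.7790512818895182/0.977963857496762 = -0.796605391822568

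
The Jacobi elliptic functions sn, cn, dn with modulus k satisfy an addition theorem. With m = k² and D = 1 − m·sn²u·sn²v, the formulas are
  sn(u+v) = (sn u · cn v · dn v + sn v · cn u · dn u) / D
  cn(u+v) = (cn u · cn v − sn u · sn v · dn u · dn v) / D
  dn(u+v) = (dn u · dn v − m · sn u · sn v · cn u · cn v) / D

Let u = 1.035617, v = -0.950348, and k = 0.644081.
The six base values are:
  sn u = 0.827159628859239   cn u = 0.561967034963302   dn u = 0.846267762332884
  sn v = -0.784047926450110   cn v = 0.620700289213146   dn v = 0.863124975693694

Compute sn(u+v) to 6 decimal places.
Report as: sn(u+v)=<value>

sn(u+v)=0.085123

m = k² = 0.414840334561
D = 1 − m·sn²u·sn²v = 0.8255203198768753
sn(u+v) = (sn u·cn v·dn v + sn v·cn u·dn u)/D = 0.0702708220137889/0.8255203198768753 = 0.08512306762390737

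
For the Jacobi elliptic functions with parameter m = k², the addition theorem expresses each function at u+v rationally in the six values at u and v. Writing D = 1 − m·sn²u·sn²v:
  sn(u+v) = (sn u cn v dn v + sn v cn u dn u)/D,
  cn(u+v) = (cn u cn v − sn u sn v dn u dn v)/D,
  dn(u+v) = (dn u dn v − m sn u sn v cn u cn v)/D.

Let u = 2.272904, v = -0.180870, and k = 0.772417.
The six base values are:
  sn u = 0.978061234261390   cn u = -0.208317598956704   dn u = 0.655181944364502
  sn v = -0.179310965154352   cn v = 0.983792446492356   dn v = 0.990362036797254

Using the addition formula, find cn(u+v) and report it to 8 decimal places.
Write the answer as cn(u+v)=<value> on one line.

cn(u+v)=-0.09284863

m = k² = 0.596628021889
D = 1 − m·sn²u·sn²v = 0.981649435221841
cn(u+v) = (cn u·cn v − sn u·sn v·dn u·dn v)/D = -0.09114480807278791/0.981649435221841 = -0.09284863292585736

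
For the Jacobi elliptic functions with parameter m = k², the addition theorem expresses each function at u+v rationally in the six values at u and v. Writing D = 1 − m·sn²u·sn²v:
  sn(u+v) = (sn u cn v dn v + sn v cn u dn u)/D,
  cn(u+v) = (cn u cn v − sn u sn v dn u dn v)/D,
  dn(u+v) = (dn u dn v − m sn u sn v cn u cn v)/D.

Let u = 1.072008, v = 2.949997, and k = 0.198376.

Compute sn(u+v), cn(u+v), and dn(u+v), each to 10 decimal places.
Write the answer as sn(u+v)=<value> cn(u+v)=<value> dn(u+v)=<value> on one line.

sn u = 0.875077816135761, cn u = 0.4839822473056912, dn u = 0.9848172274556483
sn v = 0.2212876982610296, cn v = -0.9752085697933215, dn v = 0.9990360107666145
m = k² = 0.039353037376
D = 1 − m·sn²u·sn²v = 0.9985243405289041
sn(u+v) = (sn u·cn v·dn v + sn v·cn u·dn u)/D = -0.7470874802078802/0.9985243405289041 = -0.7481915561639275
cn(u+v) = (cn u·cn v − sn u·sn v·dn u·dn v)/D = -0.6625037022880122/0.9985243405289041 = -0.6634827769317004
dn(u+v) = (dn u·dn v − m·sn u·sn v·cn u·cn v)/D = 0.9874646150785424/0.9985243405289041 = 0.9889239300421024

sn(u+v)=-0.7481915562 cn(u+v)=-0.6634827769 dn(u+v)=0.9889239300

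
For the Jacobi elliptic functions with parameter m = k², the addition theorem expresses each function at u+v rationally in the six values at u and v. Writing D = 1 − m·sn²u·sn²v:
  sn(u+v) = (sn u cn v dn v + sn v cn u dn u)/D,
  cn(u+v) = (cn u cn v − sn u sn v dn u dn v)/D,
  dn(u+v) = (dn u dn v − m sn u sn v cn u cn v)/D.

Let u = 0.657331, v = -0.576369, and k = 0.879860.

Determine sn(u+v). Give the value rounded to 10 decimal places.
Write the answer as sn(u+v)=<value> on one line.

sn(u+v)=0.0808054378

sn u = 0.5843639539856828, cn u = 0.811491693908335, dn u = 0.8576952076433487
sn v = -0.5256447872414926, cn v = 0.850704154007635, dn v = 0.8866225037450895
m = k² = 0.7741536196
D = 1 − m·sn²u·sn²v = 0.9269569817657968
sn(u+v) = (sn u·cn v·dn v + sn v·cn u·dn u)/D = 0.07490316470005064/0.9269569817657968 = 0.08080543776407472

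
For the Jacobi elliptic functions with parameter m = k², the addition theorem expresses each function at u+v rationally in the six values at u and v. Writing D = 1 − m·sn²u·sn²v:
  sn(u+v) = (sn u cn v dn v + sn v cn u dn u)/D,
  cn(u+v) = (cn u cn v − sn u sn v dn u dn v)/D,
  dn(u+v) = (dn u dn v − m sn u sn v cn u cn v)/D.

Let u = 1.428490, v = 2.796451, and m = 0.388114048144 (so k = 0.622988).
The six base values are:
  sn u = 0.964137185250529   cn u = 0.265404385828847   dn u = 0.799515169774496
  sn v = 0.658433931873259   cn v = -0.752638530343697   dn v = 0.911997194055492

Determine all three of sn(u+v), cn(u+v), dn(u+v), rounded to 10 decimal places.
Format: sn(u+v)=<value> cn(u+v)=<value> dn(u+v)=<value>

m = k² = 0.388114048144
D = 1 − m·sn²u·sn²v = 0.8435911089726695
sn(u+v) = (sn u·cn v·dn v + sn v·cn u·dn u)/D = -0.5220715621976305/0.8435911089726695 = -0.6188680234354443
cn(u+v) = (cn u·cn v − sn u·sn v·dn u·dn v)/D = -0.6626365844731666/0.8435911089726695 = -0.7854949837962725
dn(u+v) = (dn u·dn v − m·sn u·sn v·cn u·cn v)/D = 0.7783714360718263/0.8435911089726695 = 0.922688050873049

sn(u+v)=-0.6188680234 cn(u+v)=-0.7854949838 dn(u+v)=0.9226880509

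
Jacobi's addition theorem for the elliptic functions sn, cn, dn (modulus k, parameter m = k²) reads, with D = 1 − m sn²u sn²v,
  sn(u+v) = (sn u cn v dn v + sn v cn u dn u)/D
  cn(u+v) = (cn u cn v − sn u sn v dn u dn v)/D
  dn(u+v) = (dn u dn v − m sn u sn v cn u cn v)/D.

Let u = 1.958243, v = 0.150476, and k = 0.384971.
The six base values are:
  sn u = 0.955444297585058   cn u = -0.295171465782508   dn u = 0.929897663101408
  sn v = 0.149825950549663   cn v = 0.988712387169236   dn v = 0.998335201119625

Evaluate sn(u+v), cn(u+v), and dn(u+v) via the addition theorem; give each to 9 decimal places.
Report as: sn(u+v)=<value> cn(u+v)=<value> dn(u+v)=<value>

m = k² = 0.148202670841
D = 1 − m·sn²u·sn²v = 0.9969630275006474
sn(u+v) = (sn u·cn v·dn v + sn v·cn u·dn u)/D = 0.9019628285345834/0.9969630275006474 = 0.9047104091671019
cn(u+v) = (cn u·cn v − sn u·sn v·dn u·dn v)/D = -0.4247332505763474/0.9969630275006474 = -0.4260270831117371
dn(u+v) = (dn u·dn v − m·sn u·sn v·cn u·cn v)/D = 0.9345410265290765/0.9969630275006474 = 0.9373878476435974

sn(u+v)=0.904710409 cn(u+v)=-0.426027083 dn(u+v)=0.937387848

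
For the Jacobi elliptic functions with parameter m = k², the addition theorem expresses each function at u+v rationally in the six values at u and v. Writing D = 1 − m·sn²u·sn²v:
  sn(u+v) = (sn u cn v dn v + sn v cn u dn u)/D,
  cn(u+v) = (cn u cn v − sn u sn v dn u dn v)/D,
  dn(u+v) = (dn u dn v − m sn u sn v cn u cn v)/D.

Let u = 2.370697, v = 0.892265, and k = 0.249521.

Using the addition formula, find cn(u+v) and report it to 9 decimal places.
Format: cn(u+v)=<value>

sn u = 0.7287977922131255, cn u = -0.6847289814702412, dn u = 0.9833262168693117
sn v = 0.7745405469941969, cn v = 0.6325242612437331, dn v = 0.9811467654481332
m = k² = 0.062260729441
D = 1 − m·sn²u·sn²v = 0.980161144371408
cn(u+v) = (cn u·cn v − sn u·sn v·dn u·dn v)/D = -0.9777141686564232/0.980161144371408 = -0.9975034965127555

cn(u+v)=-0.997503497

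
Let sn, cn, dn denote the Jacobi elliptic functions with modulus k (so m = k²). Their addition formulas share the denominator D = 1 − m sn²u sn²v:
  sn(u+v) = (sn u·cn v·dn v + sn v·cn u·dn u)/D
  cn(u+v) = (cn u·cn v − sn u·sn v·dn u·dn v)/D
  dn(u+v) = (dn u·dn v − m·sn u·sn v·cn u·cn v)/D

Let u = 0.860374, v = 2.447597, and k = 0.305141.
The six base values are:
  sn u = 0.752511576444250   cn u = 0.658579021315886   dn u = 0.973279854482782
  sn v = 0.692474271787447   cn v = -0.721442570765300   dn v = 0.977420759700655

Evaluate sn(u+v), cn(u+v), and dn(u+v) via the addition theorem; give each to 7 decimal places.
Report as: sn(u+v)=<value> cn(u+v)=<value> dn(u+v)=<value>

sn(u+v)=-0.0890232 cn(u+v)=-0.9960296 dn(u+v)=0.9996310

m = k² = 0.093111029881
D = 1 − m·sn²u·sn²v = 0.9747166401673453
sn(u+v) = (sn u·cn v·dn v + sn v·cn u·dn u)/D = -0.08677242292240381/0.9747166401673453 = -0.08902322926128171
cn(u+v) = (cn u·cn v − sn u·sn v·dn u·dn v)/D = -0.9708465765708265/0.9747166401673453 = -0.9960295500897015
dn(u+v) = (dn u·dn v − m·sn u·sn v·cn u·cn v)/D = 0.9743569435584075/0.9747166401673453 = 0.9996309731524886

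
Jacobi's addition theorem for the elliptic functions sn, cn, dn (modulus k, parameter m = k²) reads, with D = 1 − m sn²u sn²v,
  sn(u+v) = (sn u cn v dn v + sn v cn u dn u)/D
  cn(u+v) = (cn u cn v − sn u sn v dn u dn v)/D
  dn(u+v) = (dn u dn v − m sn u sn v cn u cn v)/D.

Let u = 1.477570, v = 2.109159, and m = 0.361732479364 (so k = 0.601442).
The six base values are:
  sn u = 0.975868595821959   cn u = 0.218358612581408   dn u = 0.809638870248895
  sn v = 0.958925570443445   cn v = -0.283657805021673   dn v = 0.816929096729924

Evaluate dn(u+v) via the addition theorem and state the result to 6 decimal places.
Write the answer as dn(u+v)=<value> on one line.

dn(u+v)=0.998758

m = k² = 0.361732479364
D = 1 − m·sn²u·sn²v = 0.6832329582234204
dn(u+v) = (dn u·dn v − m·sn u·sn v·cn u·cn v)/D = 0.6823841896342581/0.6832329582234204 = 0.9987577171461849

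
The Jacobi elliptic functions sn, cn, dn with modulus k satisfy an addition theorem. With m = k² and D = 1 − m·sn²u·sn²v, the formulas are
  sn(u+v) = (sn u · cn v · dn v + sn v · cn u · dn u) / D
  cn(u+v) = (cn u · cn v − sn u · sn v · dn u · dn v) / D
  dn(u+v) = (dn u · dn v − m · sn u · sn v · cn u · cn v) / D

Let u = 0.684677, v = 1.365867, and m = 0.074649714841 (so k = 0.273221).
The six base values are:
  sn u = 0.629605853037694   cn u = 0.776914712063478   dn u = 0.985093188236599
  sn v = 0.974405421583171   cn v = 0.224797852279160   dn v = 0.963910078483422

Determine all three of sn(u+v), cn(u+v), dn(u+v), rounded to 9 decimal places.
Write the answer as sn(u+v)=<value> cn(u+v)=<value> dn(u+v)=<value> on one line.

sn(u+v)=0.907673113 cn(u+v)=-0.419677877 dn(u+v)=0.968761221

m = k² = 0.074649714841
D = 1 − m·sn²u·sn²v = 0.971903964049127
sn(u+v) = (sn u·cn v·dn v + sn v·cn u·dn u)/D = 0.8821710962331719/0.971903964049127 = 0.9076731126374752
cn(u+v) = (cn u·cn v − sn u·sn v·dn u·dn v)/D = -0.4078865924557591/0.971903964049127 = -0.4196778771808174
dn(u+v) = (dn u·dn v − m·sn u·sn v·cn u·cn v)/D = 0.9415428710740565/0.971903964049127 = 0.9687612211719143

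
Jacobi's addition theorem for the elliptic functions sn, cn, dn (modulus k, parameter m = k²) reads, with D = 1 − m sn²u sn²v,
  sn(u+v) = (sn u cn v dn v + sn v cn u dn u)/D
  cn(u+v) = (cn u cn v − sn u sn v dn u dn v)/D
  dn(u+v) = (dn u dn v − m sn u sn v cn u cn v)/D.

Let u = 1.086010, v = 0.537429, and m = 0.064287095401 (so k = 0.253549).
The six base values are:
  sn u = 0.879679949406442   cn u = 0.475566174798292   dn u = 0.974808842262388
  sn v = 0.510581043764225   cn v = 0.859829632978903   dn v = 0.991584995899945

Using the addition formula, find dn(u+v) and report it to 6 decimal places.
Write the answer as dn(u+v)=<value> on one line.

dn(u+v)=0.967344

m = k² = 0.064287095401
D = 1 − m·sn²u·sn²v = 0.9870311172450779
dn(u+v) = (dn u·dn v − m·sn u·sn v·cn u·cn v)/D = 0.9547989037815307/0.9870311172450779 = 0.9673442783105854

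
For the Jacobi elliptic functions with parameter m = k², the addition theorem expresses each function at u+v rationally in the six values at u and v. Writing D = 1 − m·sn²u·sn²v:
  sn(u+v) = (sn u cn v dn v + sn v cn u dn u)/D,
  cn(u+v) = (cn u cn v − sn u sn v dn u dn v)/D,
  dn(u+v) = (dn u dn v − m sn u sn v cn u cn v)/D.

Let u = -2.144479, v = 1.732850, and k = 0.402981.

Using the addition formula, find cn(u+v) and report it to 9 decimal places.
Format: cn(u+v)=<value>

cn(u+v)=0.917197979

sn u = -0.8944089867839344, cn u = -0.4472500020795259, dn u = 0.9327863309234792
sn v = 0.9964783816531119, cn v = -0.08385007392957429, dn v = 0.9158319042467788
m = k² = 0.162393686361
D = 1 − m·sn²u·sn²v = 0.8710037125347233
cn(u+v) = (cn u·cn v − sn u·sn v·dn u·dn v)/D = 0.798882844961053/0.8710037125347233 = 0.9171979791408809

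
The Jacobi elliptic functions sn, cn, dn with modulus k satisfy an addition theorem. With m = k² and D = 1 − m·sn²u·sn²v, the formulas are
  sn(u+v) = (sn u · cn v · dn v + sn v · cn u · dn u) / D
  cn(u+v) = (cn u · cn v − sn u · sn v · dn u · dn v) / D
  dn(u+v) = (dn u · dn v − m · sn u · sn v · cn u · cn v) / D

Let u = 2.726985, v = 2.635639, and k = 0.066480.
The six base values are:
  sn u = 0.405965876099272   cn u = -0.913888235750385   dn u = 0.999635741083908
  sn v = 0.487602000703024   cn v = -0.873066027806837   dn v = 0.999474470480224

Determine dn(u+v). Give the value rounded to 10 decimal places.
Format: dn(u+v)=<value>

m = k² = 0.0044195904
D = 1 − m·sn²u·sn²v = 0.9998268222712792
dn(u+v) = (dn u·dn v − m·sn u·sn v·cn u·cn v)/D = 0.9984123679803574/0.9998268222712792 = 0.9985853007146691

dn(u+v)=0.9985853007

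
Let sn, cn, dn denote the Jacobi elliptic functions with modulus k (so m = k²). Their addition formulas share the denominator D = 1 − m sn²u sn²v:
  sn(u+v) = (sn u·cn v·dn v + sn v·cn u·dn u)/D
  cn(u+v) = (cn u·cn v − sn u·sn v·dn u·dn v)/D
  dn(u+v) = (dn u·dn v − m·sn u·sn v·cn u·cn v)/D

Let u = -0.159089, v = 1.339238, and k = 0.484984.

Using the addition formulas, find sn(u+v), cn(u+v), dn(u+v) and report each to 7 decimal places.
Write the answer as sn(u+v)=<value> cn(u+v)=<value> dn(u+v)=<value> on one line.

sn u = -0.1582637574769884, cn u = 0.9873968721184329, dn u = 0.9970499536542622
sn v = 0.9560984145185883, cn v = 0.2930457673385535, dn v = 0.8859962342727876
m = k² = 0.235209480256
D = 1 − m·sn²u·sn²v = 0.994614538032457
sn(u+v) = (sn u·cn v·dn v + sn v·cn u·dn u)/D = 0.9001723990196574/0.994614538032457 = 0.905046492483787
cn(u+v) = (cn u·cn v − sn u·sn v·dn u·dn v)/D = 0.4230221404474151/0.994614538032457 = 0.4253126455242008
dn(u+v) = (dn u·dn v − m·sn u·sn v·cn u·cn v)/D = 0.8936808174491266/0.994614538032457 = 0.8985197614515095

sn(u+v)=0.9050465 cn(u+v)=0.4253126 dn(u+v)=0.8985198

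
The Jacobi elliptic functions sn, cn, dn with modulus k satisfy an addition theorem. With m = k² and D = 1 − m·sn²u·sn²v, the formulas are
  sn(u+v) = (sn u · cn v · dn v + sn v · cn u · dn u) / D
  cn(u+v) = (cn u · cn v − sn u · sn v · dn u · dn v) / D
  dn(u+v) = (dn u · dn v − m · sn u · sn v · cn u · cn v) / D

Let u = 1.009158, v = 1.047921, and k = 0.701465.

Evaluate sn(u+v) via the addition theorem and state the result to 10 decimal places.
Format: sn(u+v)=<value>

sn(u+v)=0.9887746520

sn u = 0.8081103321863048, cn u = 0.5890311460472528, dn u = 0.823813375252716
sn v = 0.826406590606094, cn v = 0.5630738379669328, dn v = 0.8148333327896722
m = k² = 0.492053146225
D = 1 − m·sn²u·sn²v = 0.7805473264343415
sn(u+v) = (sn u·cn v·dn v + sn v·cn u·dn u)/D = 0.7717854111025652/0.7805473264343415 = 0.9887746520485798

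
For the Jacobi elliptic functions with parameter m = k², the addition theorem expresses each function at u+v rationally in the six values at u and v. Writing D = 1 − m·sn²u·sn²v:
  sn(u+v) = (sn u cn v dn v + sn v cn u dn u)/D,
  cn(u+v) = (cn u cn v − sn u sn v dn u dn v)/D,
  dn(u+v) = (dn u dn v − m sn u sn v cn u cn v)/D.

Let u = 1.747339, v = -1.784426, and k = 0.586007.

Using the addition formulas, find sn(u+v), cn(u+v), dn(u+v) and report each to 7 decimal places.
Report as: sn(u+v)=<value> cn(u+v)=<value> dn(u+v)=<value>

sn(u+v)=-0.0370756 cn(u+v)=0.9993125 dn(u+v)=0.9997640

sn u = 0.9999832047290893, cn u = -0.00579571046035945, dn u = 0.8103131067602263
sn v = -0.9993574017029161, cn v = -0.0358438789976254, dn v = 0.8105781862730366
m = k² = 0.343404204049
D = 1 − m·sn²u·sn²v = 0.6570485162780693
sn(u+v) = (sn u·cn v·dn v + sn v·cn u·dn u)/D = -0.02436045616377531/0.6570485162780693 = -0.0370755820312449
cn(u+v) = (cn u·cn v − sn u·sn v·dn u·dn v)/D = 0.6565967719374693/0.6570485162780693 = 0.9993124642558225
dn(u+v) = (dn u·dn v − m·sn u·sn v·cn u·cn v)/D = 0.6568934203962314/0.6570485162780693 = 0.999763950639876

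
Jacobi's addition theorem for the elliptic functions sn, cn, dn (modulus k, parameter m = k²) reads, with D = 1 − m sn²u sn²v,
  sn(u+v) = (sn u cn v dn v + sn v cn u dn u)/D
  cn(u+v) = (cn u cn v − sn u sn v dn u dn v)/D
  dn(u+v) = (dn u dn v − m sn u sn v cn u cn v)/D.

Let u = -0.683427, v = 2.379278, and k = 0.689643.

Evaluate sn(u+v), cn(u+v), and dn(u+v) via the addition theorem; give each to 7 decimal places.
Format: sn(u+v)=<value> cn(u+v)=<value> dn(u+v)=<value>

sn(u+v)=0.9949892 cn(u+v)=0.0999827 dn(u+v)=0.7274249

sn u = -0.6135490148573988, cn u = 0.7896566382723034, dn u = 0.9060690848517096
sn v = 0.9195026298705171, cn v = -0.3930838506746402, dn v = 0.7732276374525846
m = k² = 0.475607467449
D = 1 − m·sn²u·sn²v = 0.8486253533302606
sn(u+v) = (sn u·cn v·dn v + sn v·cn u·dn u)/D = 0.8443730406306503/0.8486253533302606 = 0.9949891755143505
cn(u+v) = (cn u·cn v − sn u·sn v·dn u·dn v)/D = 0.08484785542993862/0.8486253533302606 = 0.09998270155018369
dn(u+v) = (dn u·dn v − m·sn u·sn v·cn u·cn v)/D = 0.6173111992354807/0.8486253533302606 = 0.7274248840350648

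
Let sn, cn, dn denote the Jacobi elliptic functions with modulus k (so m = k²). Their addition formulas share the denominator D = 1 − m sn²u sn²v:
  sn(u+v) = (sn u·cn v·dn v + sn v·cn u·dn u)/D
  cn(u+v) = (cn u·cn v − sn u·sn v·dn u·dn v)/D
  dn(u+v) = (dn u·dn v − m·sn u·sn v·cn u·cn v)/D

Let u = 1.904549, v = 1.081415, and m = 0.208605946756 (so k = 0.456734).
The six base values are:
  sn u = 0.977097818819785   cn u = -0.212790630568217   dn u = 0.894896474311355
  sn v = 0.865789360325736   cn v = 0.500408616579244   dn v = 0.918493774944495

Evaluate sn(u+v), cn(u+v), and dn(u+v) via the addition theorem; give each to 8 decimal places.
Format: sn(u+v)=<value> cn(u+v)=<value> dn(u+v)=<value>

m = k² = 0.208605946756
D = 1 − m·sn²u·sn²v = 0.850711188255085
sn(u+v) = (sn u·cn v·dn v + sn v·cn u·dn u)/D = 0.2842274028943257/0.850711188255085 = 0.3341056363409439
cn(u+v) = (cn u·cn v − sn u·sn v·dn u·dn v)/D = -0.8018256102584435/0.850711188255085 = -0.9425356352760425
dn(u+v) = (dn u·dn v − m·sn u·sn v·cn u·cn v)/D = 0.8407480295777176/0.850711188255085 = 0.9882884358229694

sn(u+v)=0.33410564 cn(u+v)=-0.94253564 dn(u+v)=0.98828844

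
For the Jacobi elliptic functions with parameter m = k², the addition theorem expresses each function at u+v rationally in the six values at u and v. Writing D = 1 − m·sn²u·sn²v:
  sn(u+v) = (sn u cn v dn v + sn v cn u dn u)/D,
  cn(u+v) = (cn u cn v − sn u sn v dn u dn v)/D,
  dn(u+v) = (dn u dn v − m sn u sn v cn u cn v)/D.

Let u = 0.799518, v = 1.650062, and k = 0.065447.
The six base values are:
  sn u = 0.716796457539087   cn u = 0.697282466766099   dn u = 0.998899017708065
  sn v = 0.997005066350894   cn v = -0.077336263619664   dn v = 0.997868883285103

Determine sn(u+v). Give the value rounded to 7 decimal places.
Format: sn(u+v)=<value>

sn(u+v)=0.6405137

m = k² = 0.004283309809
D = 1 − m·sn²u·sn²v = 0.9978124100531705
sn(u+v) = (sn u·cn v·dn v + sn v·cn u·dn u)/D = 0.6391125328814616/0.9978124100531705 = 0.6405137142435473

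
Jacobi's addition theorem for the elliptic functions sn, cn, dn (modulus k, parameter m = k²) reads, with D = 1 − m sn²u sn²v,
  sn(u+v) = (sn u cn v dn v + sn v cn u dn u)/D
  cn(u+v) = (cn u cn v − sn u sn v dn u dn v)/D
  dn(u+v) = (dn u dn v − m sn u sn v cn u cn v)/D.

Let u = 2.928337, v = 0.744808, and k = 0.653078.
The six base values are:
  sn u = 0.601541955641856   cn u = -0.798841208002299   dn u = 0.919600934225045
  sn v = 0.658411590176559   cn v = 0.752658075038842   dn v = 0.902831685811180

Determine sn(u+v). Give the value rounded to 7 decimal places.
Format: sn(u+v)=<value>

sn(u+v)=-0.0802889

m = k² = 0.426510874084
D = 1 − m·sn²u·sn²v = 0.9330952596662318
sn(u+v) = (sn u·cn v·dn v + sn v·cn u·dn u)/D = -0.07491717968030284/0.9330952596662318 = -0.08028888680358393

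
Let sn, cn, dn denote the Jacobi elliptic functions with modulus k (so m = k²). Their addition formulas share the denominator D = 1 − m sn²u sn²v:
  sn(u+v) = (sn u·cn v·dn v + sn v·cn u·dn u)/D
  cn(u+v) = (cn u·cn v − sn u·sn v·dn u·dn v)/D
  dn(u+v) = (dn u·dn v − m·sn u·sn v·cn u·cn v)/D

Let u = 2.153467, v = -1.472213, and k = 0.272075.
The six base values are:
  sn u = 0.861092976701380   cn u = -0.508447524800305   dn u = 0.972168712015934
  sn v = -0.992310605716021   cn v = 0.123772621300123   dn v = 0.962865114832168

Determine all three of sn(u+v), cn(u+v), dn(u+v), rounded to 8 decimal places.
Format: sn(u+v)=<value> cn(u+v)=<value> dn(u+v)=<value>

sn(u+v)=0.62700570 cn(u+v)=0.77901467 dn(u+v)=0.98534165

m = k² = 0.074024805625
D = 1 − m·sn²u·sn²v = 0.9459528701478741
sn(u+v) = (sn u·cn v·dn v + sn v·cn u·dn u)/D = 0.5931178412064969/0.9459528701478741 = 0.6270056996748464
cn(u+v) = (cn u·cn v − sn u·sn v·dn u·dn v)/D = 0.7369111608488132/0.9459528701478741 = 0.7790146677536029
dn(u+v) = (dn u·dn v − m·sn u·sn v·cn u·cn v)/D = 0.932086764715256/0.9459528701478741 = 0.9853416529827215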